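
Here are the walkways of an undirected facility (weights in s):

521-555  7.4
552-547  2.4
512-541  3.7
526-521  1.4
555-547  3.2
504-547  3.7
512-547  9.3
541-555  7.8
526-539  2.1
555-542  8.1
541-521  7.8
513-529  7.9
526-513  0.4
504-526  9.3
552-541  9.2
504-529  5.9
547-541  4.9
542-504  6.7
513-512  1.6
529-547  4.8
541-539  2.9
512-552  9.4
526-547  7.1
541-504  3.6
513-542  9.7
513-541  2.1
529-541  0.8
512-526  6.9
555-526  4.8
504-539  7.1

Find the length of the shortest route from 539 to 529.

3.7 s

Compare a few routes:
539–526–513–541–529: 2.1+0.4+2.1+0.8 = 5.4
539–541–529: 2.9+0.8 = 3.7
The minimum is 3.7 s via 539–541–529.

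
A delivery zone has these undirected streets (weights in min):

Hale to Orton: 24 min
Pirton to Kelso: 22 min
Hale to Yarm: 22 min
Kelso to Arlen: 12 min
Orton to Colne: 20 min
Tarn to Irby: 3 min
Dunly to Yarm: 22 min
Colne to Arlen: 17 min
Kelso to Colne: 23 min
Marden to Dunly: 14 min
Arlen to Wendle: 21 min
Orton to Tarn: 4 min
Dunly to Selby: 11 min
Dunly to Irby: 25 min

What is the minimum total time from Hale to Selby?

55 min

Compare a few routes:
Hale → Orton → Tarn → Irby → Dunly → Selby: 24+4+3+25+11 = 67
Hale → Yarm → Dunly → Selby: 22+22+11 = 55
The minimum is 55 min via Hale → Yarm → Dunly → Selby.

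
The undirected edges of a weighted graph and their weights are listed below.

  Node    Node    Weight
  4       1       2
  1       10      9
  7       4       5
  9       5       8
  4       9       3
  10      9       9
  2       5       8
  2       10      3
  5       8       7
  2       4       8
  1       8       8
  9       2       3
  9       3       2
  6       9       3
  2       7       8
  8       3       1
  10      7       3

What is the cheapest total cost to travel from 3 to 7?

10

Settle nodes by increasing distance from 3:
3: 0
8: 1  (via 3)
9: 2  (via 3)
2: 5  (via 9)
4: 5  (via 9)
6: 5  (via 9)
1: 7  (via 4)
5: 8  (via 8)
10: 8  (via 2)
7: 10  (via 4)
Shortest route: 3 → 9 → 4 → 7 = 10.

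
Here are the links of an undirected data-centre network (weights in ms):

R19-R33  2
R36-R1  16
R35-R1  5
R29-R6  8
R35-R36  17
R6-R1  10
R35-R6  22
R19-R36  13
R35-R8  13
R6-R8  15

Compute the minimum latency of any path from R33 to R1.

Shortest distances from R33:
R33: 0
R19: 2  (via R33)
R36: 15  (via R19)
R1: 31  (via R36)
Shortest route: R33–R19–R36–R1 = 31 ms.

31 ms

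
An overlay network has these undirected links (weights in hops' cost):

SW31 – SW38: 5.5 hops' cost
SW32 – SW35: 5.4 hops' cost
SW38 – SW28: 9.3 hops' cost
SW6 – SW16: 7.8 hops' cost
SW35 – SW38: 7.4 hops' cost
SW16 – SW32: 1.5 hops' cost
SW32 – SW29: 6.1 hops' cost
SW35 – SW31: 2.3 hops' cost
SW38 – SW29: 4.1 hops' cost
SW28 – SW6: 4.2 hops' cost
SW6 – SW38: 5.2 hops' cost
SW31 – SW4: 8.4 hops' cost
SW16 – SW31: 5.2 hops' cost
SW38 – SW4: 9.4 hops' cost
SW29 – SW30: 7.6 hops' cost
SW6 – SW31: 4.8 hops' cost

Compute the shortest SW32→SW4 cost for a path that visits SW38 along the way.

19.6 hops' cost

Best SW32 to SW38: SW32–SW29–SW38 costing 10.2
Best SW38 to SW4: SW38–SW4 costing 9.4
Total via SW38: 10.2 + 9.4 = 19.6 hops' cost.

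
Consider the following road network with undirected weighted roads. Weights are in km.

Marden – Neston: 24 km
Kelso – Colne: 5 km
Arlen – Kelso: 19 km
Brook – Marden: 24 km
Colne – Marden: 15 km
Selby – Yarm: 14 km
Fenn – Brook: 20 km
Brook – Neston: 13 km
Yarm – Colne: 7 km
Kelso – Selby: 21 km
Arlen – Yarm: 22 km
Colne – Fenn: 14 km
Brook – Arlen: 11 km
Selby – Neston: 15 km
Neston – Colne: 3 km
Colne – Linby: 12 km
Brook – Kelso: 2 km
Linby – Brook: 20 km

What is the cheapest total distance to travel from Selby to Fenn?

Enumerating some paths:
Selby → Neston → Colne → Fenn: 15+3+14 = 32
Selby → Yarm → Colne → Fenn: 14+7+14 = 35
Selby → Kelso → Colne → Fenn: 21+5+14 = 40
Cheapest is Selby → Neston → Colne → Fenn at 32 km.

32 km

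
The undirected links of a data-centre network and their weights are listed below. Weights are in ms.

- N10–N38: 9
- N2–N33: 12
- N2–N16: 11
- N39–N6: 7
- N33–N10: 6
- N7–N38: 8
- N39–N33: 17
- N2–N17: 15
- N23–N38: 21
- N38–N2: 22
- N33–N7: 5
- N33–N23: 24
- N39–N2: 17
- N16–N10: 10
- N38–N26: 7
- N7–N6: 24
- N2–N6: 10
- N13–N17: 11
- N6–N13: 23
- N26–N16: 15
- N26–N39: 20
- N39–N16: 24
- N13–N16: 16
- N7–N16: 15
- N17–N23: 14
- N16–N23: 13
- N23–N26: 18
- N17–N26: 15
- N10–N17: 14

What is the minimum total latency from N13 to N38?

Settle nodes by increasing distance from N13:
N13: 0
N17: 11  (via N13)
N16: 16  (via N13)
N6: 23  (via N13)
N10: 25  (via N17)
N23: 25  (via N17)
N26: 26  (via N17)
N2: 26  (via N17)
N39: 30  (via N6)
N33: 31  (via N10)
N7: 31  (via N16)
N38: 33  (via N26)
Shortest route: N13 → N17 → N26 → N38 = 33 ms.

33 ms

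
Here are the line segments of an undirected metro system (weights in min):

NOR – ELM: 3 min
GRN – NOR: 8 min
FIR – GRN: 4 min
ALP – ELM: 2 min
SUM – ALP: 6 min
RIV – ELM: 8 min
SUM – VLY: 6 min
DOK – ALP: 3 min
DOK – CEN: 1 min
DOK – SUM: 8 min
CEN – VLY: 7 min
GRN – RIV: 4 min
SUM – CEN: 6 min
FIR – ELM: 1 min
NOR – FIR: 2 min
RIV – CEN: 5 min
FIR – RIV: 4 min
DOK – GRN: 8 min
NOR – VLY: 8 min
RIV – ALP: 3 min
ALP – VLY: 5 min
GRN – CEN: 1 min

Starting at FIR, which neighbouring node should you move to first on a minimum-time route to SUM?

ELM

Candidate routes:
FIR–ELM–ALP–SUM: 1+2+6 = 9
FIR–GRN–CEN–SUM: 4+1+6 = 11
Cheapest is FIR–ELM–ALP–SUM at 9 min.
So from FIR the first move is to ELM.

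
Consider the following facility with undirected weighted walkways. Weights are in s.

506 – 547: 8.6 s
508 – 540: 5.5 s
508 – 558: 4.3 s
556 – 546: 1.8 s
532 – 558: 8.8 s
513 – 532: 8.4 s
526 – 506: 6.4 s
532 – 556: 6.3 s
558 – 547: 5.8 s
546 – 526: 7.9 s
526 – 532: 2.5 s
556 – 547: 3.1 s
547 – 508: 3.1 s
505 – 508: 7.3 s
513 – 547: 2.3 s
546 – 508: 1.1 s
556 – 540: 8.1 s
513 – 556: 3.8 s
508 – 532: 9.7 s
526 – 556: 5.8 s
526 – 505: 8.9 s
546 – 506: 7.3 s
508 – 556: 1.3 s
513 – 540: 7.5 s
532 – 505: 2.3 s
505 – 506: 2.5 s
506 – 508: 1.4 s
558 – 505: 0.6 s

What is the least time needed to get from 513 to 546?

Compare a few routes:
513 → 547 → 508 → 546: 2.3+3.1+1.1 = 6.5
513 → 556 → 546: 3.8+1.8 = 5.6
513 → 556 → 508 → 546: 3.8+1.3+1.1 = 6.2
513 → 547 → 556 → 546: 2.3+3.1+1.8 = 7.2
Cheapest is 513 → 556 → 546 at 5.6 s.

5.6 s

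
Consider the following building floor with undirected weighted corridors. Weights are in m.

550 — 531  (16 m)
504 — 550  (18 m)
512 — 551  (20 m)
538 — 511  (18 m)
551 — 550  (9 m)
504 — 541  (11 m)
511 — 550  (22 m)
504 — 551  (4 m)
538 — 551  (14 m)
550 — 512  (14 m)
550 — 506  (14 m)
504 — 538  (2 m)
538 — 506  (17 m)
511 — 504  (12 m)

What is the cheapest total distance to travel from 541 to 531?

Shortest distances from 541:
541: 0
504: 11  (via 541)
538: 13  (via 504)
551: 15  (via 504)
511: 23  (via 504)
550: 24  (via 551)
506: 30  (via 538)
512: 35  (via 551)
531: 40  (via 550)
Shortest route: 541 → 504 → 551 → 550 → 531 = 40 m.

40 m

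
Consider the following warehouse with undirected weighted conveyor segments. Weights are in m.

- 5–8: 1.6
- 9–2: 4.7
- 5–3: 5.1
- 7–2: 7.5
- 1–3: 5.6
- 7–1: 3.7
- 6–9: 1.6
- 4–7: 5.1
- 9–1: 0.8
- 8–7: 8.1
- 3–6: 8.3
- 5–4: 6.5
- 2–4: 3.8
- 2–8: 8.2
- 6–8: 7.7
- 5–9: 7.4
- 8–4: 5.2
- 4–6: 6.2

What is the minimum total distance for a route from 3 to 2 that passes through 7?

16.8 m

Shortest 3→7: 3–1–7 = 9.3
Shortest 7→2: 7–2 = 7.5
Total via 7: 9.3 + 7.5 = 16.8 m.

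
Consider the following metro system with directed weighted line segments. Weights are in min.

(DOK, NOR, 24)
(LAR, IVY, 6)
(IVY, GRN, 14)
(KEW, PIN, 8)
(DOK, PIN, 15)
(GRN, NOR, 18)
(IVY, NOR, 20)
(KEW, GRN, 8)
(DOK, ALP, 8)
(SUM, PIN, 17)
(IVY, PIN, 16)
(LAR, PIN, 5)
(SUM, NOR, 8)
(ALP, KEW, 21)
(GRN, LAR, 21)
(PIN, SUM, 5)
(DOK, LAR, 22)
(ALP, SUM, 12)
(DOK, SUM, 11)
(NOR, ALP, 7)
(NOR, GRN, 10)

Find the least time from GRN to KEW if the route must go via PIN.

67 min

Shortest GRN→PIN: GRN–LAR–PIN = 26
Best PIN to KEW: PIN–SUM–NOR–ALP–KEW costing 41
Total via PIN: 26 + 41 = 67 min.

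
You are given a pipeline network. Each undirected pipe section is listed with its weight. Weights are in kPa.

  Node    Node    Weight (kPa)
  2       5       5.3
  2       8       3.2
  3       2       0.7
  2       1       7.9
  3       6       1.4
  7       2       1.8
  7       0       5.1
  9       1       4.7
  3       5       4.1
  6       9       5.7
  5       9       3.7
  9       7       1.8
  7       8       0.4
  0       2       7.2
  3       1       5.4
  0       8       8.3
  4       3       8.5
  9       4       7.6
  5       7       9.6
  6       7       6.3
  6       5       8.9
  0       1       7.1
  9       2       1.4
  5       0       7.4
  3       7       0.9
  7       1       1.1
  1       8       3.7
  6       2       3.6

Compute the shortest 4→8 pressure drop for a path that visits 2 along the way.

11 kPa

Best 4 to 2: 4 → 9 → 2 costing 9
Best 2 to 8: 2 → 3 → 7 → 8 costing 2
Total via 2: 9 + 2 = 11 kPa.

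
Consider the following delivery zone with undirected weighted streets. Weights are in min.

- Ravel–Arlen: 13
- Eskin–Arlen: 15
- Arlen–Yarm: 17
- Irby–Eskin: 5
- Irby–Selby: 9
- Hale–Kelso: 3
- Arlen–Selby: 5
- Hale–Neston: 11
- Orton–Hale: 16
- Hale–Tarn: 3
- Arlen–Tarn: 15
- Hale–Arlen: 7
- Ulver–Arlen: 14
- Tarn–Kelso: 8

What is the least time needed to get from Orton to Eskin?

38 min

Candidate routes:
Orton–Hale–Arlen–Eskin: 16+7+15 = 38
Orton–Hale–Arlen–Selby–Irby–Eskin: 16+7+5+9+5 = 42
The minimum is 38 min via Orton–Hale–Arlen–Eskin.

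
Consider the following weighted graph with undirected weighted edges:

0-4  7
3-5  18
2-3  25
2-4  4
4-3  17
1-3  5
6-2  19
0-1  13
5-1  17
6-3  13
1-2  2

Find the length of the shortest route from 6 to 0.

Candidate routes:
6–2–4–0: 19+4+7 = 30
6–3–1–0: 13+5+13 = 31
6–3–1–2–4–0: 13+5+2+4+7 = 31
The minimum is 30 via 6–2–4–0.

30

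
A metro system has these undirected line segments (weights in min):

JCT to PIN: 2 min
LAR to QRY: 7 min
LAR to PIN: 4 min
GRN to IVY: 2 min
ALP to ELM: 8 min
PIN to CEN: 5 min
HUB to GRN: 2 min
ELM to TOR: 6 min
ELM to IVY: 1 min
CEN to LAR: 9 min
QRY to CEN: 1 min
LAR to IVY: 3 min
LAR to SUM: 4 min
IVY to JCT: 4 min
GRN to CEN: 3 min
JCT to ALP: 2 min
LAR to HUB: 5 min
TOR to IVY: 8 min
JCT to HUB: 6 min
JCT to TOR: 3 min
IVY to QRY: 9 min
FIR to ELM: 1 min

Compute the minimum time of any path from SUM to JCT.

Candidate routes:
SUM - LAR - HUB - JCT: 4+5+6 = 15
SUM - LAR - PIN - JCT: 4+4+2 = 10
SUM - LAR - HUB - GRN - IVY - JCT: 4+5+2+2+4 = 17
SUM - LAR - IVY - JCT: 4+3+4 = 11
The minimum is 10 min via SUM - LAR - PIN - JCT.

10 min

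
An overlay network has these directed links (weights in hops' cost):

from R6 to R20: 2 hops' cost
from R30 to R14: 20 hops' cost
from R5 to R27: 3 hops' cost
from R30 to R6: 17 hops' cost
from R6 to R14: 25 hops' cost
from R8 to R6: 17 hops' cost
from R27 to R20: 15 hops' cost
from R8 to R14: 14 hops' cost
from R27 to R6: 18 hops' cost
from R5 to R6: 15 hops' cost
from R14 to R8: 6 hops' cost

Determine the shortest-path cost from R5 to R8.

46 hops' cost

Compare a few routes:
R5 - R6 - R14 - R8: 15+25+6 = 46
R5 - R27 - R6 - R14 - R8: 3+18+25+6 = 52
The minimum is 46 hops' cost via R5 - R6 - R14 - R8.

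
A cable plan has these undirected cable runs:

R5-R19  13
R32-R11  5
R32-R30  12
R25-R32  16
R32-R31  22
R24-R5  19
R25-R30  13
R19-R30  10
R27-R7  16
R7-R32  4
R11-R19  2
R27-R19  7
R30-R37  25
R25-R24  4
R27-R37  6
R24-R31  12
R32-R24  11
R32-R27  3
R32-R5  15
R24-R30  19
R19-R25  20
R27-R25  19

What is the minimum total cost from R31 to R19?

29

Compare a few routes:
R31 - R24 - R32 - R11 - R19: 12+11+5+2 = 30
R31 - R32 - R11 - R19: 22+5+2 = 29
Cheapest is R31 - R32 - R11 - R19 at 29.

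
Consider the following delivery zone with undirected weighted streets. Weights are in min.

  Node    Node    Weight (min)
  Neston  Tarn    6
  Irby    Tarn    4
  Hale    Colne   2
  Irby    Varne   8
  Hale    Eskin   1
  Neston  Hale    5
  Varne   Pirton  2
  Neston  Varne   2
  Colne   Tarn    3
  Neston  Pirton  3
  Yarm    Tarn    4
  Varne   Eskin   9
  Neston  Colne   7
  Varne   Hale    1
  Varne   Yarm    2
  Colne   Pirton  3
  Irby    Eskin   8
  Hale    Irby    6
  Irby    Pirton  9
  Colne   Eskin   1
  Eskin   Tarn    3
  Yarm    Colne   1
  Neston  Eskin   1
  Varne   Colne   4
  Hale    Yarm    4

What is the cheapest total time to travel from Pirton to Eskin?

4 min

Candidate routes:
Pirton–Colne–Eskin: 3+1 = 4
Pirton–Varne–Neston–Eskin: 2+2+1 = 5
The minimum is 4 min via Pirton–Colne–Eskin.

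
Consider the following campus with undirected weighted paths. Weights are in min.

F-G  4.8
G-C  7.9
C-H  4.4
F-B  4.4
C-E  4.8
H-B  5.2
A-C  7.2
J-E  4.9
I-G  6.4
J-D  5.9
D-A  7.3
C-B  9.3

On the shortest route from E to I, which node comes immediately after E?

Candidate routes:
E–C–G–I: 4.8+7.9+6.4 = 19.1
E–C–H–B–F–G–I: 4.8+4.4+5.2+4.4+4.8+6.4 = 30
E–J–D–A–C–G–I: 4.9+5.9+7.3+7.2+7.9+6.4 = 39.6
E–C–B–F–G–I: 4.8+9.3+4.4+4.8+6.4 = 29.7
The minimum is 19.1 min via E–C–G–I.
So from E the first move is to C.

C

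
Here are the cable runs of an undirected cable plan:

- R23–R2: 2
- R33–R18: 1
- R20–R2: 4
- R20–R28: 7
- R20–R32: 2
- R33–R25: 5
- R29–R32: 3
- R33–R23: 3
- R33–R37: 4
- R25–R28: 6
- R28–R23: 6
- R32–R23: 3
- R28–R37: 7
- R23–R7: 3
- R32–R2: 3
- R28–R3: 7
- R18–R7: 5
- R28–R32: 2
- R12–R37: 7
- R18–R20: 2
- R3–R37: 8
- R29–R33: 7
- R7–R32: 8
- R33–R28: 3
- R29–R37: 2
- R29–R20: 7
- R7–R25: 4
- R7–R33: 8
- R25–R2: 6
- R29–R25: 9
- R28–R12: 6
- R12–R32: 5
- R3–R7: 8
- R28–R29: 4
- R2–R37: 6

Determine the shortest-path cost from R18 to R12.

Running Dijkstra from R18:
R18: 0
R33: 1  (via R18)
R20: 2  (via R18)
R32: 4  (via R20)
R28: 4  (via R33)
R23: 4  (via R33)
R37: 5  (via R33)
R7: 5  (via R18)
R2: 6  (via R20)
R25: 6  (via R33)
R29: 7  (via R32)
R12: 9  (via R32)
Shortest route: R18 → R20 → R32 → R12 = 9.

9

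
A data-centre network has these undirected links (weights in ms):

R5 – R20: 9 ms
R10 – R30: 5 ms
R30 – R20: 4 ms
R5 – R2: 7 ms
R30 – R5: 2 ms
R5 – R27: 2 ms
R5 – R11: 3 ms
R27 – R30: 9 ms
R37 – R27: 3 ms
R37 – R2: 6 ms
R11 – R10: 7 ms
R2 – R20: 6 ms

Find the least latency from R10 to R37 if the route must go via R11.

Shortest R10→R11: R10–R11 = 7
Shortest R11→R37: R11–R5–R27–R37 = 8
Total via R11: 7 + 8 = 15 ms.

15 ms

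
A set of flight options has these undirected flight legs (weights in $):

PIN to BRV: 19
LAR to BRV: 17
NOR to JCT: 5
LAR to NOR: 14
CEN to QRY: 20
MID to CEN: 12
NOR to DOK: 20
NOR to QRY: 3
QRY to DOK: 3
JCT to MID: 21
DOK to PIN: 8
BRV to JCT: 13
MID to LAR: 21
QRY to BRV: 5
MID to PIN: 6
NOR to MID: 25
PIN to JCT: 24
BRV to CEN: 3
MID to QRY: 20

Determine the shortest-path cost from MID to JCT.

Settle nodes by increasing distance from MID:
MID: 0
PIN: 6  (via MID)
CEN: 12  (via MID)
DOK: 14  (via PIN)
BRV: 15  (via CEN)
QRY: 17  (via DOK)
NOR: 20  (via QRY)
JCT: 21  (via MID)
Shortest route: MID–JCT = $21.

$21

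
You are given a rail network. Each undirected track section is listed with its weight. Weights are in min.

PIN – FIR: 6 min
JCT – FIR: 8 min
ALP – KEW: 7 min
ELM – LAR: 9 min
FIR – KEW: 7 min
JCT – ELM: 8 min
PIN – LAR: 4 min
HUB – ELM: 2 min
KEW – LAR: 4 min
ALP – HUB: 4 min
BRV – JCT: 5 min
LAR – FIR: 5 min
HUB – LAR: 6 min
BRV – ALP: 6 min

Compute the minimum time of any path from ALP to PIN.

Settle nodes by increasing distance from ALP:
ALP: 0
HUB: 4  (via ALP)
BRV: 6  (via ALP)
ELM: 6  (via HUB)
KEW: 7  (via ALP)
LAR: 10  (via HUB)
JCT: 11  (via BRV)
FIR: 14  (via KEW)
PIN: 14  (via LAR)
Shortest route: ALP–HUB–LAR–PIN = 14 min.

14 min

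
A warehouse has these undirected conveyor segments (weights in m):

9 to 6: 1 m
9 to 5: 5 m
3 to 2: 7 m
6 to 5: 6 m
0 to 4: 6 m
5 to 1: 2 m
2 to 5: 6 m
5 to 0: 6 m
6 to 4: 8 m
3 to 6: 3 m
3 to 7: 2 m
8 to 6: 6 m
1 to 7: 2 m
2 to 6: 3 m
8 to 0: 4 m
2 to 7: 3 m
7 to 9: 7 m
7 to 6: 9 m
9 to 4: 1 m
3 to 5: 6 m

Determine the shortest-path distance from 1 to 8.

12 m

Settle nodes by increasing distance from 1:
1: 0
5: 2  (via 1)
7: 2  (via 1)
3: 4  (via 7)
2: 5  (via 7)
6: 7  (via 3)
9: 7  (via 5)
0: 8  (via 5)
4: 8  (via 9)
8: 12  (via 0)
Shortest route: 1–5–0–8 = 12 m.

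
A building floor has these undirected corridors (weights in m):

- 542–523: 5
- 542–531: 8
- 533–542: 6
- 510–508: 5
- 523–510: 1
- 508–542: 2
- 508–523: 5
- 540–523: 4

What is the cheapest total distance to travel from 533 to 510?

12 m

Candidate routes:
533–542–508–510: 6+2+5 = 13
533–542–523–510: 6+5+1 = 12
533–542–508–523–510: 6+2+5+1 = 14
533–542–523–508–510: 6+5+5+5 = 21
Cheapest is 533–542–523–510 at 12 m.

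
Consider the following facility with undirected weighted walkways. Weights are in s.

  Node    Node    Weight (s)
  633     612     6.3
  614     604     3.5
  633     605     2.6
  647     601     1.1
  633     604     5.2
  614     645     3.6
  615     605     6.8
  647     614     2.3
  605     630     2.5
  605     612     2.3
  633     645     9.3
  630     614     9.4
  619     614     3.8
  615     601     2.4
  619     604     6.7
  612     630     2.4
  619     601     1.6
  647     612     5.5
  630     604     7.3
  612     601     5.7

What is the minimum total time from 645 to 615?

9.4 s

Shortest distances from 645:
645: 0
614: 3.6  (via 645)
647: 5.9  (via 614)
601: 7  (via 647)
604: 7.1  (via 614)
619: 7.4  (via 614)
633: 9.3  (via 645)
615: 9.4  (via 601)
Shortest route: 645–614–647–601–615 = 9.4 s.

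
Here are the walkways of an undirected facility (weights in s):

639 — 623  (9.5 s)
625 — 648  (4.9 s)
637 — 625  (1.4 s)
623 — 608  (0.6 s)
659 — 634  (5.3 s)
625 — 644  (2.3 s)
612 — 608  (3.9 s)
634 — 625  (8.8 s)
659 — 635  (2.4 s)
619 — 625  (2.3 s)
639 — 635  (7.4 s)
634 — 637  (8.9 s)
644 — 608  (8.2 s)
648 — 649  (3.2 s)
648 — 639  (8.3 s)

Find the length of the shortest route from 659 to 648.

Running Dijkstra from 659:
659: 0
635: 2.4  (via 659)
634: 5.3  (via 659)
639: 9.8  (via 635)
625: 14.1  (via 634)
637: 14.2  (via 634)
619: 16.4  (via 625)
644: 16.4  (via 625)
648: 18.1  (via 639)
Shortest route: 659–635–639–648 = 18.1 s.

18.1 s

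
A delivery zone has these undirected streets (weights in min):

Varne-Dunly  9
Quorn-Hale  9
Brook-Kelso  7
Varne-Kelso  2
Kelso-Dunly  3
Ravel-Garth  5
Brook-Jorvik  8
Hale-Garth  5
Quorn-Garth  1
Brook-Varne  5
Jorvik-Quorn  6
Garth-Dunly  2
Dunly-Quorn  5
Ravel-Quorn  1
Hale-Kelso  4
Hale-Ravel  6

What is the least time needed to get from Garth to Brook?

Shortest distances from Garth:
Garth: 0
Quorn: 1  (via Garth)
Dunly: 2  (via Garth)
Ravel: 2  (via Quorn)
Hale: 5  (via Garth)
Kelso: 5  (via Dunly)
Varne: 7  (via Kelso)
Jorvik: 7  (via Quorn)
Brook: 12  (via Kelso)
Shortest route: Garth → Dunly → Kelso → Brook = 12 min.

12 min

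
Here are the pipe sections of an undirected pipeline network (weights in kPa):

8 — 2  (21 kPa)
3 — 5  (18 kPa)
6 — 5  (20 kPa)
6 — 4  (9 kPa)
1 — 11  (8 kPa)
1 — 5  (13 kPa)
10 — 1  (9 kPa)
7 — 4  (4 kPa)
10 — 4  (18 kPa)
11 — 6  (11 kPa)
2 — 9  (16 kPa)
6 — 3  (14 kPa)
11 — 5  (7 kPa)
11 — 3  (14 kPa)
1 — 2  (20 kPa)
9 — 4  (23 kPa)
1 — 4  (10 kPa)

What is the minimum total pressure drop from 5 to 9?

Enumerating some paths:
5–11–1–4–9: 7+8+10+23 = 48
5–1–4–9: 13+10+23 = 46
The minimum is 46 kPa via 5–1–4–9.

46 kPa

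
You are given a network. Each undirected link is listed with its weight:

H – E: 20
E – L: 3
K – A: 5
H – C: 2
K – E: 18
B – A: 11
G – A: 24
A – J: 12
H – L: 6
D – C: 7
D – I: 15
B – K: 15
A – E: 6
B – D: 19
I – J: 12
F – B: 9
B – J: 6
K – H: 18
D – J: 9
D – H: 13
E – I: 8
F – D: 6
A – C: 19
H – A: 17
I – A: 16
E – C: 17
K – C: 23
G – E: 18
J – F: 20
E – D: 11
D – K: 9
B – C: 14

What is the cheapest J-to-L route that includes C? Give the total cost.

24

Best J to C: J–D–C costing 16
Shortest C→L: C–H–L = 8
Total via C: 16 + 8 = 24.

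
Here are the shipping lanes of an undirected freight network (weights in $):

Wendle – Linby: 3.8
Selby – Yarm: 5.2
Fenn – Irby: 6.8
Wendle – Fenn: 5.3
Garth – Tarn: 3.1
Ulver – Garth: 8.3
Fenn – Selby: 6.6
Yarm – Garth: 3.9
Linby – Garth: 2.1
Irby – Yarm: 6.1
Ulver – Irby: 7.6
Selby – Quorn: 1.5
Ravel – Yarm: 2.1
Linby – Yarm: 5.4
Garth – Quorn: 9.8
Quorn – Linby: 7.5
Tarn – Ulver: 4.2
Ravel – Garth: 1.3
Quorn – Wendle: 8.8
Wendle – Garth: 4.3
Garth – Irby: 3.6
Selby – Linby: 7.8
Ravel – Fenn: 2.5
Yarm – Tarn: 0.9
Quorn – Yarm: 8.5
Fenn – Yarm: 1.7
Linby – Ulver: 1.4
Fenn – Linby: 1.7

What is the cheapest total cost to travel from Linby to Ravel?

$3.4

Compare a few routes:
Linby–Fenn–Ravel: 1.7+2.5 = 4.2
Linby–Garth–Ravel: 2.1+1.3 = 3.4
Linby–Fenn–Yarm–Ravel: 1.7+1.7+2.1 = 5.5
Cheapest is Linby–Garth–Ravel at $3.4.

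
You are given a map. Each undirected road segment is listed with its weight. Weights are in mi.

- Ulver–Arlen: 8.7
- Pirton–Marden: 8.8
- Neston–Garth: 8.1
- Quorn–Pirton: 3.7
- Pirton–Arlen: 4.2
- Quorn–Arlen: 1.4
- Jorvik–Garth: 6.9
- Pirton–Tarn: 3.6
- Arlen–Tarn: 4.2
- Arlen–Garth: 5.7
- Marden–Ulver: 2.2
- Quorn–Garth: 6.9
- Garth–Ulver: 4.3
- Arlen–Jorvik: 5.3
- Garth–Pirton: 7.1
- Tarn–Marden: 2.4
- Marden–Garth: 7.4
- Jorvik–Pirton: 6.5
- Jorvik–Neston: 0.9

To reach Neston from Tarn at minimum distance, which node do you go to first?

Arlen

Enumerating some paths:
Tarn–Pirton–Quorn–Arlen–Jorvik–Neston: 3.6+3.7+1.4+5.3+0.9 = 14.9
Tarn–Pirton–Arlen–Jorvik–Neston: 3.6+4.2+5.3+0.9 = 14
Tarn–Pirton–Jorvik–Neston: 3.6+6.5+0.9 = 11
Tarn–Arlen–Jorvik–Neston: 4.2+5.3+0.9 = 10.4
Cheapest is Tarn–Arlen–Jorvik–Neston at 10.4 mi.
So from Tarn the first move is to Arlen.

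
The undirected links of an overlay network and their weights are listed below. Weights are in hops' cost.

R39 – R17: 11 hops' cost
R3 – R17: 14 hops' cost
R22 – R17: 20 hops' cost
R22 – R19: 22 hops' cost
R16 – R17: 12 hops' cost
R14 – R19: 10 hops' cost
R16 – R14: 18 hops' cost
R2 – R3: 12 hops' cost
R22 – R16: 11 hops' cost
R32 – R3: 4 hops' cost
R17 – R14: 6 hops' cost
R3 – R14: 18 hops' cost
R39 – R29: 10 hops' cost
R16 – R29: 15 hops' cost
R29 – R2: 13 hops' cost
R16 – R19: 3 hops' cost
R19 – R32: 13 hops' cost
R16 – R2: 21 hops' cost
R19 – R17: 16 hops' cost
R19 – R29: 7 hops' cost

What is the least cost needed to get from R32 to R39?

Settle nodes by increasing distance from R32:
R32: 0
R3: 4  (via R32)
R19: 13  (via R32)
R16: 16  (via R19)
R2: 16  (via R3)
R17: 18  (via R3)
R29: 20  (via R19)
R14: 22  (via R3)
R22: 27  (via R16)
R39: 29  (via R17)
Shortest route: R32 → R3 → R17 → R39 = 29 hops' cost.

29 hops' cost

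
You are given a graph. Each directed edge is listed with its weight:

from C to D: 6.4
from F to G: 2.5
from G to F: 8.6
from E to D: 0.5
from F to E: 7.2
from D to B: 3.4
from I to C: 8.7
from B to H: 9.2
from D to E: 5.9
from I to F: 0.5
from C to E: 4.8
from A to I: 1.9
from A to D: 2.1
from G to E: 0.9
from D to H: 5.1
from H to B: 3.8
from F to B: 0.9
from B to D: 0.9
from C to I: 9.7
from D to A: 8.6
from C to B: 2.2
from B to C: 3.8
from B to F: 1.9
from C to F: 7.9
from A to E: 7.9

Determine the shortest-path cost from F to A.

Shortest distances from F:
F: 0
B: 0.9  (via F)
D: 1.8  (via B)
G: 2.5  (via F)
E: 3.4  (via G)
C: 4.7  (via B)
H: 6.9  (via D)
A: 10.4  (via D)
Shortest route: F–B–D–A = 10.4.

10.4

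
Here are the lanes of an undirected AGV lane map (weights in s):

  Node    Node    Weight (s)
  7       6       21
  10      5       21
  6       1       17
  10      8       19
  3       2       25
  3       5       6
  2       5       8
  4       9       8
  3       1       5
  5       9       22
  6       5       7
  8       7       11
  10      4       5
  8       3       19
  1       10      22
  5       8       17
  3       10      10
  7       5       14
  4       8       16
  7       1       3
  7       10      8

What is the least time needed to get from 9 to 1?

24 s

Candidate routes:
9 → 5 → 3 → 1: 22+6+5 = 33
9 → 4 → 10 → 7 → 1: 8+5+8+3 = 24
9 → 4 → 10 → 3 → 1: 8+5+10+5 = 28
The minimum is 24 s via 9 → 4 → 10 → 7 → 1.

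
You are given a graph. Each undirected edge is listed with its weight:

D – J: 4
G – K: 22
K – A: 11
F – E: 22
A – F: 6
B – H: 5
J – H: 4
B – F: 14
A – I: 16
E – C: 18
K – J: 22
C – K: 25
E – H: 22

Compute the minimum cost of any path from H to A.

Shortest distances from H:
H: 0
J: 4  (via H)
B: 5  (via H)
D: 8  (via J)
F: 19  (via B)
E: 22  (via H)
A: 25  (via F)
Shortest route: H → B → F → A = 25.

25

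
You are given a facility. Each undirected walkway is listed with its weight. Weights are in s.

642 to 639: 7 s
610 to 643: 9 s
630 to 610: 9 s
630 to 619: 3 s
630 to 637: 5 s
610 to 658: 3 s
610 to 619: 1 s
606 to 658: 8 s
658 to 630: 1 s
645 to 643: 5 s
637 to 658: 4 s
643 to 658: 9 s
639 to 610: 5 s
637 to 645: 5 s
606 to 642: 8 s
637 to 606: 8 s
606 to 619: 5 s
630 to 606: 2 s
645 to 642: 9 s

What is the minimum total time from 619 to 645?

13 s

Compare a few routes:
619 → 610 → 658 → 630 → 637 → 645: 1+3+1+5+5 = 15
619 → 630 → 637 → 645: 3+5+5 = 13
619 → 610 → 643 → 645: 1+9+5 = 15
The minimum is 13 s via 619 → 630 → 637 → 645.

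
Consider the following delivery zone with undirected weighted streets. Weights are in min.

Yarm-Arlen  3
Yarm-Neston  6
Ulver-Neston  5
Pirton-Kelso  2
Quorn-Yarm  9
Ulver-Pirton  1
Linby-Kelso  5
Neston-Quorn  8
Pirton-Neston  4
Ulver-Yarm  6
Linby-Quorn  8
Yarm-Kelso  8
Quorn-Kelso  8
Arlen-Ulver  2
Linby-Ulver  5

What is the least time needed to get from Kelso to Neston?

6 min

Running Dijkstra from Kelso:
Kelso: 0
Pirton: 2  (via Kelso)
Ulver: 3  (via Pirton)
Arlen: 5  (via Ulver)
Linby: 5  (via Kelso)
Neston: 6  (via Pirton)
Shortest route: Kelso–Pirton–Neston = 6 min.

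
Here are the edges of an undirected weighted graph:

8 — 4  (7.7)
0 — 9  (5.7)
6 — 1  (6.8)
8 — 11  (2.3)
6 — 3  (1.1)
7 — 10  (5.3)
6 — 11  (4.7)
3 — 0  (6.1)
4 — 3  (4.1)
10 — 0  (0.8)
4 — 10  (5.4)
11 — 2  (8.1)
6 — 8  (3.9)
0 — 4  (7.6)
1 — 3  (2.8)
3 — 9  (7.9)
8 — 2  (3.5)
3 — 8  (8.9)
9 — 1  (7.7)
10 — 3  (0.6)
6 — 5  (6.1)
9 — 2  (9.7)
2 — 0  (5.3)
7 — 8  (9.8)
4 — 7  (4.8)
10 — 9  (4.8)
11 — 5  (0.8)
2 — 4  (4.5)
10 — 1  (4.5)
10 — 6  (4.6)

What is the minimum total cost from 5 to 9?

12

Running Dijkstra from 5:
5: 0
11: 0.8  (via 5)
8: 3.1  (via 11)
6: 5.5  (via 11)
2: 6.6  (via 8)
3: 6.6  (via 6)
10: 7.2  (via 3)
0: 8  (via 10)
1: 9.4  (via 3)
4: 10.7  (via 3)
9: 12  (via 10)
Shortest route: 5–11–6–3–10–9 = 12.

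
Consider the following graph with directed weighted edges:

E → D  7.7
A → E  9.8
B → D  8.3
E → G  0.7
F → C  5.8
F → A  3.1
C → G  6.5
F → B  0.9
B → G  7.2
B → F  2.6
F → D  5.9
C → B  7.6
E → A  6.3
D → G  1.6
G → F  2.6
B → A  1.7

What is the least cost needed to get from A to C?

Running Dijkstra from A:
A: 0
E: 9.8  (via A)
G: 10.5  (via E)
F: 13.1  (via G)
B: 14  (via F)
D: 17.5  (via E)
C: 18.9  (via F)
Shortest route: A → E → G → F → C = 18.9.

18.9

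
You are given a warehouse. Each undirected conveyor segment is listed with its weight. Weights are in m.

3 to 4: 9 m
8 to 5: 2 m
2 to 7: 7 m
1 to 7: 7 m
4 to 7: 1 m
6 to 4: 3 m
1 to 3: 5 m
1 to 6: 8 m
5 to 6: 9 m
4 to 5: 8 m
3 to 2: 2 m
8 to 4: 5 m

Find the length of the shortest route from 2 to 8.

Candidate routes:
2–3–4–8: 2+9+5 = 16
2–7–4–8: 7+1+5 = 13
Cheapest is 2–7–4–8 at 13 m.

13 m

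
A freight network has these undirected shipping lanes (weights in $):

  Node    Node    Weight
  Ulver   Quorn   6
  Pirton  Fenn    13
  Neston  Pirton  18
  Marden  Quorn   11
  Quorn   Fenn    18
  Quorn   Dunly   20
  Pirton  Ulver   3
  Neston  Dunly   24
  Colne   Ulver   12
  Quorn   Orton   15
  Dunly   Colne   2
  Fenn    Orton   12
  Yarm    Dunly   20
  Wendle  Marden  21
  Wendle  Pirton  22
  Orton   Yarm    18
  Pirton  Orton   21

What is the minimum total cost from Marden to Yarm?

Enumerating some paths:
Marden - Quorn - Dunly - Yarm: 11+20+20 = 51
Marden - Quorn - Orton - Yarm: 11+15+18 = 44
Cheapest is Marden - Quorn - Orton - Yarm at $44.

$44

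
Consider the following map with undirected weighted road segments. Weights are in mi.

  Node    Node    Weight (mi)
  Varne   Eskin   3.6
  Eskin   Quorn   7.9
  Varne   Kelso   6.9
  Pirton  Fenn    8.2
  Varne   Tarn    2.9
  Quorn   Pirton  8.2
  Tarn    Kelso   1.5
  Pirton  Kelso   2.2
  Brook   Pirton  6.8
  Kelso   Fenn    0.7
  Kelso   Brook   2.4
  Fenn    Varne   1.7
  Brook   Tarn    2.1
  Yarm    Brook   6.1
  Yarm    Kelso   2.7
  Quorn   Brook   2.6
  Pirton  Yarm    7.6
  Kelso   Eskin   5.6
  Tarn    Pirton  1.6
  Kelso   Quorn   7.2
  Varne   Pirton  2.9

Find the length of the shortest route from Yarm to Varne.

5.1 mi

Enumerating some paths:
Yarm–Kelso–Fenn–Varne: 2.7+0.7+1.7 = 5.1
Yarm–Kelso–Pirton–Varne: 2.7+2.2+2.9 = 7.8
Yarm–Kelso–Tarn–Varne: 2.7+1.5+2.9 = 7.1
Yarm–Kelso–Tarn–Pirton–Varne: 2.7+1.5+1.6+2.9 = 8.7
The minimum is 5.1 mi via Yarm–Kelso–Fenn–Varne.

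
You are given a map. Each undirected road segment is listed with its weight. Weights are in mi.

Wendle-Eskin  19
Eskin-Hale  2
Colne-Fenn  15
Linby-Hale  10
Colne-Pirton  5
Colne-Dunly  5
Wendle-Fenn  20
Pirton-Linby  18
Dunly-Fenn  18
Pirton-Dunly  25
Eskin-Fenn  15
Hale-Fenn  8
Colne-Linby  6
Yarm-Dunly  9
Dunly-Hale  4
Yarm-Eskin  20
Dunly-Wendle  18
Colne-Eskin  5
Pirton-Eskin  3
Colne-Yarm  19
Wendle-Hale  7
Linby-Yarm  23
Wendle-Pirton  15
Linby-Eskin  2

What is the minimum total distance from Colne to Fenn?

15 mi

Compare a few routes:
Colne–Pirton–Eskin–Hale–Fenn: 5+3+2+8 = 18
Colne–Dunly–Hale–Fenn: 5+4+8 = 17
Colne–Fenn: 15 = 15
The minimum is 15 mi via Colne–Fenn.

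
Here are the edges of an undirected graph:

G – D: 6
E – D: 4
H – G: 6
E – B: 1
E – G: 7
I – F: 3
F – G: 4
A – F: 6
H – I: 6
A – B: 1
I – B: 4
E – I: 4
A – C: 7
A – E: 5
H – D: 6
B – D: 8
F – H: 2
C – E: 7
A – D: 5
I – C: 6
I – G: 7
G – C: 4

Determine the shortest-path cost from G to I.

7

Compare a few routes:
G - I: 7 = 7
G - C - I: 4+6 = 10
G - E - I: 7+4 = 11
Cheapest is G - I at 7.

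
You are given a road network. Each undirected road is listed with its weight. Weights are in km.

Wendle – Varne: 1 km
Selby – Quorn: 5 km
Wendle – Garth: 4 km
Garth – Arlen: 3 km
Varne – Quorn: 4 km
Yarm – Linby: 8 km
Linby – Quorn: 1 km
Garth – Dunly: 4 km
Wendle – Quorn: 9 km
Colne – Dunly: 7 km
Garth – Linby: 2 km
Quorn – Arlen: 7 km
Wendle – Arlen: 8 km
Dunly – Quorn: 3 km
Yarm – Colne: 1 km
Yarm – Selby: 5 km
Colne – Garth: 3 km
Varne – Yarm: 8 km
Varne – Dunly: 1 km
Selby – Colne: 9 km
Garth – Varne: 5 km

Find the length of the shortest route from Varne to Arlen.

8 km

Running Dijkstra from Varne:
Varne: 0
Wendle: 1  (via Varne)
Dunly: 1  (via Varne)
Quorn: 4  (via Varne)
Garth: 5  (via Varne)
Linby: 5  (via Quorn)
Yarm: 8  (via Varne)
Arlen: 8  (via Garth)
Shortest route: Varne–Garth–Arlen = 8 km.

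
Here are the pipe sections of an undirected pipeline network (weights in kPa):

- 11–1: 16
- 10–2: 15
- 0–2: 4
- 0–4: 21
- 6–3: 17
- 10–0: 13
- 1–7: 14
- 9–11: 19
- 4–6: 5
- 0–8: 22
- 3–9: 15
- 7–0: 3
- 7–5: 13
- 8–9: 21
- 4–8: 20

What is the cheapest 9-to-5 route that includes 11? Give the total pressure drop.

Shortest 9→11: 9–11 = 19
Shortest 11→5: 11–1–7–5 = 43
Total via 11: 19 + 43 = 62 kPa.

62 kPa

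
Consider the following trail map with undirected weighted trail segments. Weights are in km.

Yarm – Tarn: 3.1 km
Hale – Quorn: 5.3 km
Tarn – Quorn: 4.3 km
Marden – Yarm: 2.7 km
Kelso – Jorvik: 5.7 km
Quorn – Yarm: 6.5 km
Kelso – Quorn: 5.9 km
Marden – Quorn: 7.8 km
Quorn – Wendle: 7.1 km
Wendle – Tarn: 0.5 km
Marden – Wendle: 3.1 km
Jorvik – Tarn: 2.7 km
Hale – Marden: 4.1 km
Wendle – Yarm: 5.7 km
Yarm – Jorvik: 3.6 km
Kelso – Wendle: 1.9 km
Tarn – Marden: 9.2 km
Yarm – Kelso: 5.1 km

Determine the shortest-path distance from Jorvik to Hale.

10.4 km

Compare a few routes:
Jorvik–Yarm–Tarn–Wendle–Marden–Hale: 3.6+3.1+0.5+3.1+4.1 = 14.4
Jorvik–Tarn–Wendle–Marden–Hale: 2.7+0.5+3.1+4.1 = 10.4
Jorvik–Tarn–Quorn–Hale: 2.7+4.3+5.3 = 12.3
Jorvik–Tarn–Yarm–Marden–Hale: 2.7+3.1+2.7+4.1 = 12.6
Cheapest is Jorvik–Tarn–Wendle–Marden–Hale at 10.4 km.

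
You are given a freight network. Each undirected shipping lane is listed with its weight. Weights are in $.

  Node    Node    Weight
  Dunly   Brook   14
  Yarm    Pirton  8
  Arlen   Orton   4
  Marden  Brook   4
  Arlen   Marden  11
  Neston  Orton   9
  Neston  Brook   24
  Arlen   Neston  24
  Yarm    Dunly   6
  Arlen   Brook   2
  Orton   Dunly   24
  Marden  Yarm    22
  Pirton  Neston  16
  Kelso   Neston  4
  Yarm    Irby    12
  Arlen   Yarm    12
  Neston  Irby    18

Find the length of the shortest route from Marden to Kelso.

$23

Candidate routes:
Marden - Brook - Neston - Kelso: 4+24+4 = 32
Marden - Arlen - Orton - Neston - Kelso: 11+4+9+4 = 28
Marden - Brook - Arlen - Orton - Neston - Kelso: 4+2+4+9+4 = 23
Cheapest is Marden - Brook - Arlen - Orton - Neston - Kelso at $23.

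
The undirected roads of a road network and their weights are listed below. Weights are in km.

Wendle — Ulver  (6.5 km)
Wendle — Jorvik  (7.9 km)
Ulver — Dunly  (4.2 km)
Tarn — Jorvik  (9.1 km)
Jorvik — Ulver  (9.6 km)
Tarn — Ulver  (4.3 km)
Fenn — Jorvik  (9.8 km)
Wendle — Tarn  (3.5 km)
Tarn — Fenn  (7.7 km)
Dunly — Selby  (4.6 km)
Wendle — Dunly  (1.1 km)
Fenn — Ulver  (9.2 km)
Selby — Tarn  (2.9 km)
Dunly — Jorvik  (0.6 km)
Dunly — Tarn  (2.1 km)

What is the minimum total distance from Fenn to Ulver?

Shortest distances from Fenn:
Fenn: 0
Tarn: 7.7  (via Fenn)
Ulver: 9.2  (via Fenn)
Shortest route: Fenn → Ulver = 9.2 km.

9.2 km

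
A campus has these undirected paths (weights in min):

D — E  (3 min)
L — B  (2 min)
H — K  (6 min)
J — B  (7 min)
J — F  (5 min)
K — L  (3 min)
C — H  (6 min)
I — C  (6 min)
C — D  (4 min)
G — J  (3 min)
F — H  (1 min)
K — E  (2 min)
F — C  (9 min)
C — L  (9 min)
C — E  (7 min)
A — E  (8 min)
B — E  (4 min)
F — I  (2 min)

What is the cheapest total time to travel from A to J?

Enumerating some paths:
A - E - B - J: 8+4+7 = 19
A - E - K - L - B - J: 8+2+3+2+7 = 22
Cheapest is A - E - B - J at 19 min.

19 min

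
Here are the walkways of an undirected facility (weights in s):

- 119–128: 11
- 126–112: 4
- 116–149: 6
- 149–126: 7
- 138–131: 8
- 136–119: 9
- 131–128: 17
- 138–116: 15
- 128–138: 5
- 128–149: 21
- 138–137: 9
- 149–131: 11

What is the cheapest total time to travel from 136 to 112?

52 s

Running Dijkstra from 136:
136: 0
119: 9  (via 136)
128: 20  (via 119)
138: 25  (via 128)
131: 33  (via 138)
137: 34  (via 138)
116: 40  (via 138)
149: 41  (via 128)
126: 48  (via 149)
112: 52  (via 126)
Shortest route: 136–119–128–149–126–112 = 52 s.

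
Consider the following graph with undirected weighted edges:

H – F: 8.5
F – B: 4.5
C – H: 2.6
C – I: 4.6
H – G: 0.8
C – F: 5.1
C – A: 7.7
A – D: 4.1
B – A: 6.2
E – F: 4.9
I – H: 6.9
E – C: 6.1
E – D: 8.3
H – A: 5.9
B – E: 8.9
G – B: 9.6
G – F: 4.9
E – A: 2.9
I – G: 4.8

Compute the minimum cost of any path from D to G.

10.8

Shortest distances from D:
D: 0
A: 4.1  (via D)
E: 7  (via A)
H: 10  (via A)
B: 10.3  (via A)
G: 10.8  (via H)
Shortest route: D–A–H–G = 10.8.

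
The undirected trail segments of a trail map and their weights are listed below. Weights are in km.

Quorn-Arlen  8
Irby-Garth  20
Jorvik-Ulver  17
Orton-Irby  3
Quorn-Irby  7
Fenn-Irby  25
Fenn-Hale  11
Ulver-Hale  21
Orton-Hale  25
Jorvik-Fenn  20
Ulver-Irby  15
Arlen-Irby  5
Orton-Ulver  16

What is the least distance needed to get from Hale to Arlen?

33 km

Compare a few routes:
Hale - Ulver - Irby - Arlen: 21+15+5 = 41
Hale - Orton - Irby - Arlen: 25+3+5 = 33
Cheapest is Hale - Orton - Irby - Arlen at 33 km.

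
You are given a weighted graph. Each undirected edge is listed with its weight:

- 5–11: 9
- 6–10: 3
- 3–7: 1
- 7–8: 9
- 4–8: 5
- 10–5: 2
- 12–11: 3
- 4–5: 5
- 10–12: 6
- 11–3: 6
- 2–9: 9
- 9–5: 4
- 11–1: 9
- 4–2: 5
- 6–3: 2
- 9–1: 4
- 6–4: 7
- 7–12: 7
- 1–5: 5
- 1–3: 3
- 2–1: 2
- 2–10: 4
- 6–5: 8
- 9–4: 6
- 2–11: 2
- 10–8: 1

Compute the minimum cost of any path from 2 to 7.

Shortest distances from 2:
2: 0
1: 2  (via 2)
11: 2  (via 2)
10: 4  (via 2)
3: 5  (via 1)
4: 5  (via 2)
8: 5  (via 10)
12: 5  (via 11)
5: 6  (via 10)
7: 6  (via 3)
Shortest route: 2 → 1 → 3 → 7 = 6.

6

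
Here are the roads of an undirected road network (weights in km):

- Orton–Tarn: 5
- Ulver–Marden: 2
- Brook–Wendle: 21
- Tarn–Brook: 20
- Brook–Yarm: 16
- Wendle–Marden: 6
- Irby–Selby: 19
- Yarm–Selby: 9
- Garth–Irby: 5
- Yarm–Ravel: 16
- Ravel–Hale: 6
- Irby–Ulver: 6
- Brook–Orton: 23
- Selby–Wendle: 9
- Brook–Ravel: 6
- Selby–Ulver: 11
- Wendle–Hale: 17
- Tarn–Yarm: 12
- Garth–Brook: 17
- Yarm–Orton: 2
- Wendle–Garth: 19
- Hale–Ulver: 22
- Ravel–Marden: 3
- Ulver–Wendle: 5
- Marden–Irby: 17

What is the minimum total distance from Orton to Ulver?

Compare a few routes:
Orton → Yarm → Ravel → Marden → Ulver: 2+16+3+2 = 23
Orton → Yarm → Selby → Ulver: 2+9+11 = 22
The minimum is 22 km via Orton → Yarm → Selby → Ulver.

22 km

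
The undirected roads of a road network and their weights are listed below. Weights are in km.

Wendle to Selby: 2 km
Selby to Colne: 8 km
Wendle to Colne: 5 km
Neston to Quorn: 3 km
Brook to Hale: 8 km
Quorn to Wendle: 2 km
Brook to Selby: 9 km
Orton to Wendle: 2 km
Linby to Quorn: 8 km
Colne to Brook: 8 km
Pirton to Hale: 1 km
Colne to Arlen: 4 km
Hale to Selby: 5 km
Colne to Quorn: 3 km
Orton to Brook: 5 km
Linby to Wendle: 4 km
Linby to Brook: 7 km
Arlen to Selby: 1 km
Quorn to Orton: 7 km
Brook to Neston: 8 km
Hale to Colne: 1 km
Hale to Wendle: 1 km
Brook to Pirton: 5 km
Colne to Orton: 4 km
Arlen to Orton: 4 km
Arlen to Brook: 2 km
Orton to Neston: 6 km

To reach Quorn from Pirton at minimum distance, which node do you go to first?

Enumerating some paths:
Pirton - Hale - Colne - Quorn: 1+1+3 = 5
Pirton - Hale - Wendle - Quorn: 1+1+2 = 4
Cheapest is Pirton - Hale - Wendle - Quorn at 4 km.
So from Pirton the first move is to Hale.

Hale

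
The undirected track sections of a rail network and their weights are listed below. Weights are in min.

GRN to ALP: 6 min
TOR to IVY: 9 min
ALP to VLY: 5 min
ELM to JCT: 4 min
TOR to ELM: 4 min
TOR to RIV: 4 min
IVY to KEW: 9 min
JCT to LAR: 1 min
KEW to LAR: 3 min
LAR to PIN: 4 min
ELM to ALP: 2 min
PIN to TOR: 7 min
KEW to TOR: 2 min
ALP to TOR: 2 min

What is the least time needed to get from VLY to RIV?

11 min

Running Dijkstra from VLY:
VLY: 0
ALP: 5  (via VLY)
ELM: 7  (via ALP)
TOR: 7  (via ALP)
KEW: 9  (via TOR)
RIV: 11  (via TOR)
Shortest route: VLY–ALP–TOR–RIV = 11 min.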